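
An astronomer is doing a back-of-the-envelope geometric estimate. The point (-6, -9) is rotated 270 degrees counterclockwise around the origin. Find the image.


Transformation: rotation about the origin
Original point: (-6, -9)
Rule for 270 deg counterclockwise: (x, y) -> (y, -x)
Apply: (-6, -9) -> (-9, 6)
(-9, 6)


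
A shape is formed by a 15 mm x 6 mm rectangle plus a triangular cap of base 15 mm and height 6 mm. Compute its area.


Composite shape: rectangle + triangle
Rectangle area = 15 * 6 = 90
Triangle area = 0.5 * 15 * 6 = 45
Total = 90 + 45
Total = 135
135 mm^2


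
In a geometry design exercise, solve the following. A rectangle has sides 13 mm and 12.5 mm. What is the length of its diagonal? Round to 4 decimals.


Shape: rectangle (diagonal via Pythagoras)
Sides: 13 mm and 12.5 mm
Formula: d = sqrt(l^2 + w^2)
l^2 = 169, w^2 = 156.25
l^2 + w^2 = 325.25
d = sqrt(325.25)
d = 18.0347
18.0347 mm


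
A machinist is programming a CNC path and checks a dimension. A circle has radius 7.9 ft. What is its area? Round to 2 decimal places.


Shape: circle
Radius r = 7.9 ft
Formula: A = pi * r^2
r^2 = 7.9^2 = 62.41
A = pi * 62.41
A = 196.07
196.07 ft^2


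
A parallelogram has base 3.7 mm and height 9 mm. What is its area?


Shape: parallelogram
Base b = 3.7 mm, Height h = 9 mm
Formula: A = b * h
A = 3.7 * 9
A = 33.3
33.3 mm^2


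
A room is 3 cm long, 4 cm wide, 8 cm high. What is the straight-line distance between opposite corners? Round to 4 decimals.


Shape: rectangular box (space diagonal)
l = 3 cm, w = 4 cm, h = 8 cm
Visualize: the diagonal of the base, then a right triangle with that diagonal and the height.
Formula: d = sqrt(l^2 + w^2 + h^2)
l^2 + w^2 + h^2 = 9 + 16 + 64 = 89
d = sqrt(89)
d = 9.434
9.434 cm


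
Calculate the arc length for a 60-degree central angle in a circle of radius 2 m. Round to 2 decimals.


Shape: circular arc
Radius r = 2 m, Angle = 60 degrees
Formula: L = (angle/360) * 2 * pi * r
2 * pi * r = 4 * pi
L = (60/360) * 4 * pi
L = 0.666667 * pi
L = 2.09
2.09 m


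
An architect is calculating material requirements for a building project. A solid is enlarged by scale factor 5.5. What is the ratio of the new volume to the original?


Linear scale factor k = 5.5
Rule: under a linear scaling by k, volumes scale by k^3.
k^3 = 5.5 * 5.5 * 5.5
k^3 = 30.25 * 5.5
k^3 = 166.375
Volume scales by a factor of 166.375.
166.375 (dimensionless)


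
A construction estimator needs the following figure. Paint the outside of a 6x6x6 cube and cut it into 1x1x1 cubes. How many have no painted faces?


Large cube: 6 x 6 x 6, cut into unit cubes.
n = 6, so n - 2 = 4
Unpainted cubes form the interior (n - 2)^3 block.
(n - 2)^3 = 4^3 = 64
64 unit cubes


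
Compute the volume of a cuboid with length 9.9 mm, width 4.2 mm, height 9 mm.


Shape: rectangular prism
l = 9.9 mm, w = 4.2 mm, h = 9 mm
Formula: V = l * w * h
V = 9.9 * 4.2 * 9
V = 41.58 * 9
V = 374.22
374.22 mm^3


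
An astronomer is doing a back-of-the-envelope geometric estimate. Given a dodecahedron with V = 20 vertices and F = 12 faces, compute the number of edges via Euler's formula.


Polyhedron: dodecahedron
Euler's formula for convex polyhedra: V - E + F = 2
Given: V = 20 vertices and F = 12 faces
Solve for E:
E = V + F - 2 = 20 + 12 - 2 = 30
30 edges


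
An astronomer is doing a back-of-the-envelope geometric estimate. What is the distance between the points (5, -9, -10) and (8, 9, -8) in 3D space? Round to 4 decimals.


3D distance between two points
P1 = (5, -9, -10), P2 = (8, 9, -8)
Formula: d = sqrt((x2-x1)^2 + (y2-y1)^2 + (z2-z1)^2)
dx = 8 - 5 = 3
dy = 9 - -9 = 18
dz = -8 - -10 = 2
dx^2 + dy^2 + dz^2 = 9 + 324 + 4 = 337
d = sqrt(337)
d = 18.3576
18.3576 units


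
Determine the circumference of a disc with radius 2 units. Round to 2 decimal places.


Shape: circle
Radius r = 2 units
Formula: C = 2 * pi * r
C = 2 * pi * 2
C = 4 * pi
C = 12.57
12.57 units


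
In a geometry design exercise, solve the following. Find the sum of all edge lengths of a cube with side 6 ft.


Shape: cube
Side s = 6 ft
A cube has 12 edges, all equal.
Formula: total edge length = 12 * s
Total = 12 * 6
Total = 72
72 ft


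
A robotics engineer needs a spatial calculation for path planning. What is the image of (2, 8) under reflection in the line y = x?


Transformation: reflection
Original point: (2, 8)
Rule for reflection over y = x: (x, y) -> (y, x)
Apply: (2, 8) -> (8, 2)
(8, 2)


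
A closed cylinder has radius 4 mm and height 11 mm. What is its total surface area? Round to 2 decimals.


Shape: closed cylinder
Radius r = 4 mm, Height h = 11 mm
Formula: SA = 2*pi*r^2 + 2*pi*r*h = 2*pi*r*(r + h)
r + h = 15
2 * r * (r + h) = 2 * 4 * 15 = 120
SA = 120 * pi
SA = 376.99
376.99 mm^2


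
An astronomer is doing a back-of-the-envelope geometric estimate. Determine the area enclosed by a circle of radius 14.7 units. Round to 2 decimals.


Shape: circle
Radius r = 14.7 units
Formula: A = pi * r^2
r^2 = 14.7^2 = 216.09
A = pi * 216.09
A = 678.87
678.87 units^2


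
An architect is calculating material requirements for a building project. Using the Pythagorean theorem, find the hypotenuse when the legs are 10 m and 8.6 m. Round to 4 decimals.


Shape: right triangle
Legs a = 10 m, b = 8.6 m
Formula: c = sqrt(a^2 + b^2)
a^2 = 100, b^2 = 73.96
a^2 + b^2 = 173.96
c = sqrt(173.96)
c = 13.1894
13.1894 m


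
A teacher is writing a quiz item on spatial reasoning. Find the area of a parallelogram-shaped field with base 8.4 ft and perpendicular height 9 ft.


Shape: parallelogram
Base b = 8.4 ft, Height h = 9 ft
Formula: A = b * h
A = 8.4 * 9
A = 75.6
75.6 ft^2


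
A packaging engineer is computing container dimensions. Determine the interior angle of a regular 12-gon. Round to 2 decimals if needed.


Shape: regular dodecagon (12 sides)
Formula: interior angle = (n - 2) * 180 / n
(n - 2) = 10
(n - 2) * 180 = 1800
angle = 1800 / 12
angle = 150
150 degrees


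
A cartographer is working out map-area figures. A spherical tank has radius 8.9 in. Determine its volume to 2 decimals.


Shape: sphere
Radius r = 8.9 in
Formula: V = (4/3) * pi * r^3
r^3 = 704.969
(4/3) * 704.969 = 939.958667
V = 939.958667 * pi
V = 2952.97
2952.97 in^3


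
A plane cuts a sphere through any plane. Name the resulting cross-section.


Solid: sphere
Cutting plane: through any plane
Visualize the intersection of the plane with the solid's surface.
The boundary of the cut region is a circle.
circle


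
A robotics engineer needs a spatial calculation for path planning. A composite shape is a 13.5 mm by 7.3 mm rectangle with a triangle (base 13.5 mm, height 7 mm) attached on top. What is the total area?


Composite shape: rectangle + triangle
Rectangle area = 13.5 * 7.3 = 98.55
Triangle area = 0.5 * 13.5 * 7 = 47.25
Total = 98.55 + 47.25
Total = 145.8
145.8 mm^2


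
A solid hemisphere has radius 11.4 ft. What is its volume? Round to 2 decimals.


Shape: hemisphere (half of a sphere)
Radius r = 11.4 ft
Formula: V = (1/2) * (4/3) * pi * r^3 = (2/3) * pi * r^3
r^3 = 1481.544
(2/3) * 1481.544 = 987.696
V = 987.696 * pi
V = 3102.94
3102.94 ft^3


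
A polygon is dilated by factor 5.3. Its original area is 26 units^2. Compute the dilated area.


Linear scale factor k = 5.3
Original area = 26 units^2
Rule: under a linear scaling by k, areas scale by k^2.
k^2 = 5.3^2 = 28.09
New area = 26 * 28.09
New area = 730.34
730.34 units^2


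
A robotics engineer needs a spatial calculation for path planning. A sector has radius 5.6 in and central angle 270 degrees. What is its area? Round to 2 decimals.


Shape: circular sector
Radius r = 5.6 in, Angle = 270 degrees
Formula: A = (angle/360) * pi * r^2
r^2 = 31.36
Fraction of circle = 270/360
A = (270/360) * pi * 31.36
A = 23.52 * pi
A = 73.89
73.89 in^2


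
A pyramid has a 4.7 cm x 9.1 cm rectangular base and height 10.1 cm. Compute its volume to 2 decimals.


Shape: rectangular pyramid
Base: 4.7 cm x 9.1 cm, Height h = 10.1 cm
Formula: V = (1/3) * base_area * h
base_area = 4.7 * 9.1 = 42.77
base_area * h = 42.77 * 10.1 = 431.977
V = 431.977 / 3
V = 143.99
143.99 cm^3


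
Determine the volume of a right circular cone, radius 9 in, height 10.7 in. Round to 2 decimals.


Shape: cone
Radius r = 9 in, Height h = 10.7 in
Formula: V = (1/3) * pi * r^2 * h
r^2 = 81
pi * r^2 * h = pi * 81 * 10.7 = 866.7 * pi
V = 866.7 * pi / 3
V = 907.61
907.61 in^3


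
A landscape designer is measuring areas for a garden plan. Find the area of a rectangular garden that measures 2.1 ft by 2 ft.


Shape: rectangle
Length l = 2.1 ft, Width w = 2 ft
Formula: A = l * w
A = 2.1 * 2
A = 4.2
4.2 ft^2


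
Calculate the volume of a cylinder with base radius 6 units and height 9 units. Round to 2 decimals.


Shape: cylinder
Radius r = 6 units, Height h = 9 units
Formula: V = pi * r^2 * h
r^2 = 36
V = pi * 36 * 9
V = 324 * pi
V = 1017.88
1017.88 units^3


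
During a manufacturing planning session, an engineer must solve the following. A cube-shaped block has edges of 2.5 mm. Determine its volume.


Shape: cube
Side s = 2.5 mm
Formula: V = s^3
V = 2.5 * 2.5 * 2.5
V = 6.25 * 2.5
V = 15.625
15.625 mm^3


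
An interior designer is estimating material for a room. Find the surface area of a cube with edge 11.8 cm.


Shape: cube
Side s = 11.8 cm
A cube has 6 square faces.
Formula: SA = 6 * s^2
s^2 = 139.24
SA = 6 * 139.24
SA = 835.44
835.44 cm^2


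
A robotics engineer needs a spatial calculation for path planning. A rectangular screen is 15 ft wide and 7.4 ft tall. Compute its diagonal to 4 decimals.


Shape: rectangle (diagonal via Pythagoras)
Sides: 15 ft and 7.4 ft
Formula: d = sqrt(l^2 + w^2)
l^2 = 225, w^2 = 54.76
l^2 + w^2 = 279.76
d = sqrt(279.76)
d = 16.726
16.726 ft


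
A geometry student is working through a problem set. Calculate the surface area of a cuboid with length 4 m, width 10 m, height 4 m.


Shape: rectangular prism
l = 4 m, w = 10 m, h = 4 m
Formula: SA = 2(lw + lh + wh)
lw = 40, lh = 16, wh = 40
lw + lh + wh = 96
SA = 2 * 96
SA = 192
192 m^2


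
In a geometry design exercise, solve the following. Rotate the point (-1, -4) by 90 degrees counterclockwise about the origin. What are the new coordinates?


Transformation: rotation about the origin
Original point: (-1, -4)
Rule for 90 deg counterclockwise: (x, y) -> (-y, x)
Apply: (-1, -4) -> (4, -1)
(4, -1)


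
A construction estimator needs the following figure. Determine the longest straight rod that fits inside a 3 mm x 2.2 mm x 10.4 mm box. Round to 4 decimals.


Shape: rectangular box (space diagonal)
l = 3 mm, w = 2.2 mm, h = 10.4 mm
Visualize: the diagonal of the base, then a right triangle with that diagonal and the height.
Formula: d = sqrt(l^2 + w^2 + h^2)
l^2 + w^2 + h^2 = 9 + 4.84 + 108.16 = 122
d = sqrt(122)
d = 11.0454
11.0454 mm


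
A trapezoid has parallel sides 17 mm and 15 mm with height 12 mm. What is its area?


Shape: trapezoid
Parallel sides a = 17 mm, b = 15 mm; Height h = 12 mm
Formula: A = (a + b) * h / 2
a + b = 17 + 15 = 32
A = 32 * 12 / 2
A = 384 / 2
A = 192
192 mm^2


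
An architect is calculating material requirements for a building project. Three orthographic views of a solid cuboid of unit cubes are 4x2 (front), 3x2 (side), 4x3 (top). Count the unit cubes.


Orthographic views of a solid rectangular block:
Front view 4 x 2 -> length = 4, height = 2
Side view 3 x 2 -> width = 3, height = 2 (consistent)
Top view 4 x 3 -> confirms length = 4, width = 3
The block is 4 x 3 x 2.
Total unit cubes = 4 * 3 * 2 = 24
24 unit cubes


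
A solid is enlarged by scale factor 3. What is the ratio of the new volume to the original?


Linear scale factor k = 3
Rule: under a linear scaling by k, volumes scale by k^3.
k^3 = 3 * 3 * 3
k^3 = 9 * 3
k^3 = 27
Volume scales by a factor of 27.
27 (dimensionless)


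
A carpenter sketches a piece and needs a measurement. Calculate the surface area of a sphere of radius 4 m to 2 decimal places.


Shape: sphere
Radius r = 4 m
Formula: SA = 4 * pi * r^2
r^2 = 16
SA = 4 * pi * 16
SA = 64 * pi
SA = 201.06
201.06 m^2


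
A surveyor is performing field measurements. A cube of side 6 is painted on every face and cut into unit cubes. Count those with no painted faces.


Large cube: 6 x 6 x 6, cut into unit cubes.
n = 6, so n - 2 = 4
Unpainted cubes form the interior (n - 2)^3 block.
(n - 2)^3 = 4^3 = 64
64 unit cubes


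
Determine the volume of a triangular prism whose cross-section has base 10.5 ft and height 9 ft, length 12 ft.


Shape: triangular prism
Triangle base = 10.5 ft, triangle height = 9 ft, prism length L = 12 ft
Formula: V = (1/2 * b * h_tri) * L
Cross-section area = 0.5 * 10.5 * 9 = 47.25
V = 47.25 * 12
V = 567
567 ft^3


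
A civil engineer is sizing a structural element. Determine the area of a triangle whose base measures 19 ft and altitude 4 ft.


Shape: triangle
Base b = 19 ft, Height h = 4 ft
Formula: A = (1/2) * b * h
A = 0.5 * 19 * 4
A = 0.5 * 76
A = 38
38 ft^2


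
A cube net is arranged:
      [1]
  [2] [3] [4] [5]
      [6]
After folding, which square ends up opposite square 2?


Net: cross layout. Take square 3 as the base (bottom).
Fold the four squares in the horizontal row up around 3: 2 -> left, 4 -> right, 5 wraps to the top.
Fold 1 and 6 up from 3: 1 -> back, 6 -> front.
Opposite pairs are therefore: (1, 6), (2, 4), (3, 5).
Face 2 is opposite face 4.
face 4


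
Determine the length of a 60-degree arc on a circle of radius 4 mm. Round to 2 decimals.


Shape: circular arc
Radius r = 4 mm, Angle = 60 degrees
Formula: L = (angle/360) * 2 * pi * r
2 * pi * r = 8 * pi
L = (60/360) * 8 * pi
L = 1.333333 * pi
L = 4.19
4.19 mm


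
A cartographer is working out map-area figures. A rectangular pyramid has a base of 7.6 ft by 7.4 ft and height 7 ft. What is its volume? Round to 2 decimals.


Shape: rectangular pyramid
Base: 7.6 ft x 7.4 ft, Height h = 7 ft
Formula: V = (1/3) * base_area * h
base_area = 7.6 * 7.4 = 56.24
base_area * h = 56.24 * 7 = 393.68
V = 393.68 / 3
V = 131.23
131.23 ft^3


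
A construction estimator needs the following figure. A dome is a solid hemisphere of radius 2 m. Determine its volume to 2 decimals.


Shape: hemisphere (half of a sphere)
Radius r = 2 m
Formula: V = (1/2) * (4/3) * pi * r^3 = (2/3) * pi * r^3
r^3 = 8
(2/3) * 8 = 5.333333
V = 5.333333 * pi
V = 16.76
16.76 m^3


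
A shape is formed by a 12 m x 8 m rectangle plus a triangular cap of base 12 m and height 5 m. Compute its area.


Composite shape: rectangle + triangle
Rectangle area = 12 * 8 = 96
Triangle area = 0.5 * 12 * 5 = 30
Total = 96 + 30
Total = 126
126 m^2


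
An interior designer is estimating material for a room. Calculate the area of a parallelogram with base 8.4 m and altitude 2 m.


Shape: parallelogram
Base b = 8.4 m, Height h = 2 m
Formula: A = b * h
A = 8.4 * 2
A = 16.8
16.8 m^2


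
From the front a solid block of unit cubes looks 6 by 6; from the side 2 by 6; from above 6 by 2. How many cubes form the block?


Orthographic views of a solid rectangular block:
Front view 6 x 6 -> length = 6, height = 6
Side view 2 x 6 -> width = 2, height = 6 (consistent)
Top view 6 x 2 -> confirms length = 6, width = 2
The block is 6 x 2 x 6.
Total unit cubes = 6 * 2 * 6 = 72
72 unit cubes


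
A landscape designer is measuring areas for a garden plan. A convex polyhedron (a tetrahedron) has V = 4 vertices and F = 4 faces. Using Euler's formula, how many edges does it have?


Polyhedron: tetrahedron
Euler's formula for convex polyhedra: V - E + F = 2
Given: V = 4 vertices and F = 4 faces
Solve for E:
E = V + F - 2 = 4 + 4 - 2 = 6
6 edges


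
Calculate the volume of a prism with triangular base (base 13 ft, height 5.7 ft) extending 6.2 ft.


Shape: triangular prism
Triangle base = 13 ft, triangle height = 5.7 ft, prism length L = 6.2 ft
Formula: V = (1/2 * b * h_tri) * L
Cross-section area = 0.5 * 13 * 5.7 = 37.05
V = 37.05 * 6.2
V = 229.71
229.71 ft^3


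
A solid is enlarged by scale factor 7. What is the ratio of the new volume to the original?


Linear scale factor k = 7
Rule: under a linear scaling by k, volumes scale by k^3.
k^3 = 7 * 7 * 7
k^3 = 49 * 7
k^3 = 343
Volume scales by a factor of 343.
343 (dimensionless)


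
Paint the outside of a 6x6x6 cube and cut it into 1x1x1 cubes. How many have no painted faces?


Large cube: 6 x 6 x 6, cut into unit cubes.
n = 6, so n - 2 = 4
Unpainted cubes form the interior (n - 2)^3 block.
(n - 2)^3 = 4^3 = 64
64 unit cubes


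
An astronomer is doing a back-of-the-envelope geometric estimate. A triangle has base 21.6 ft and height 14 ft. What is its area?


Shape: triangle
Base b = 21.6 ft, Height h = 14 ft
Formula: A = (1/2) * b * h
A = 0.5 * 21.6 * 14
A = 0.5 * 302.4
A = 151.2
151.2 ft^2


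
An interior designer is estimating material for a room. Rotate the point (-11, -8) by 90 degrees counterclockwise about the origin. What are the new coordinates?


Transformation: rotation about the origin
Original point: (-11, -8)
Rule for 90 deg counterclockwise: (x, y) -> (-y, x)
Apply: (-11, -8) -> (8, -11)
(8, -11)


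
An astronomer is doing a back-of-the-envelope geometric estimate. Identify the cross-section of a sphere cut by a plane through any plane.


Solid: sphere
Cutting plane: through any plane
Visualize the intersection of the plane with the solid's surface.
The boundary of the cut region is a circle.
circle


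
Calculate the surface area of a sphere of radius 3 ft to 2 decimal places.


Shape: sphere
Radius r = 3 ft
Formula: SA = 4 * pi * r^2
r^2 = 9
SA = 4 * pi * 9
SA = 36 * pi
SA = 113.1
113.1 ft^2


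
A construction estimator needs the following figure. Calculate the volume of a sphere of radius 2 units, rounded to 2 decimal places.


Shape: sphere
Radius r = 2 units
Formula: V = (4/3) * pi * r^3
r^3 = 8
(4/3) * 8 = 10.666667
V = 10.666667 * pi
V = 33.51
33.51 units^3


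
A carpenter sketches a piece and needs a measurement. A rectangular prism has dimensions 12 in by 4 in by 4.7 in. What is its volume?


Shape: rectangular prism
l = 12 in, w = 4 in, h = 4.7 in
Formula: V = l * w * h
V = 12 * 4 * 4.7
V = 48 * 4.7
V = 225.6
225.6 in^3


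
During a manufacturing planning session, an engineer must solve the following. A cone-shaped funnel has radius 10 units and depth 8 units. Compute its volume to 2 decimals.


Shape: cone
Radius r = 10 units, Height h = 8 units
Formula: V = (1/3) * pi * r^2 * h
r^2 = 100
pi * r^2 * h = pi * 100 * 8 = 800 * pi
V = 800 * pi / 3
V = 837.76
837.76 units^3


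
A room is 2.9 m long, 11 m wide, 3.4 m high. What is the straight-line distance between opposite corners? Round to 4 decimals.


Shape: rectangular box (space diagonal)
l = 2.9 m, w = 11 m, h = 3.4 m
Visualize: the diagonal of the base, then a right triangle with that diagonal and the height.
Formula: d = sqrt(l^2 + w^2 + h^2)
l^2 + w^2 + h^2 = 8.41 + 121 + 11.56 = 140.97
d = sqrt(140.97)
d = 11.8731
11.8731 m


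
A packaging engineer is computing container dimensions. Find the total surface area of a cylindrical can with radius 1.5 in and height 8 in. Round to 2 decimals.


Shape: closed cylinder
Radius r = 1.5 in, Height h = 8 in
Formula: SA = 2*pi*r^2 + 2*pi*r*h = 2*pi*r*(r + h)
r + h = 9.5
2 * r * (r + h) = 2 * 1.5 * 9.5 = 28.5
SA = 28.5 * pi
SA = 89.54
89.54 in^2


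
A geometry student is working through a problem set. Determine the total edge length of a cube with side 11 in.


Shape: cube
Side s = 11 in
A cube has 12 edges, all equal.
Formula: total edge length = 12 * s
Total = 12 * 11
Total = 132
132 in


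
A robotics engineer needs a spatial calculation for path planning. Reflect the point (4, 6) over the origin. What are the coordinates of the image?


Transformation: reflection
Original point: (4, 6)
Rule for reflection through the origin: (x, y) -> (-x, -y)
Apply: (4, 6) -> (-4, -6)
(-4, -6)


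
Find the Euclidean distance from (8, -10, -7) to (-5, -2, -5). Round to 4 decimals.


3D distance between two points
P1 = (8, -10, -7), P2 = (-5, -2, -5)
Formula: d = sqrt((x2-x1)^2 + (y2-y1)^2 + (z2-z1)^2)
dx = -5 - 8 = -13
dy = -2 - -10 = 8
dz = -5 - -7 = 2
dx^2 + dy^2 + dz^2 = 169 + 64 + 4 = 237
d = sqrt(237)
d = 15.3948
15.3948 units


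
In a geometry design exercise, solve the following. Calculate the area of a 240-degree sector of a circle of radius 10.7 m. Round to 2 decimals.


Shape: circular sector
Radius r = 10.7 m, Angle = 240 degrees
Formula: A = (angle/360) * pi * r^2
r^2 = 114.49
Fraction of circle = 240/360
A = (240/360) * pi * 114.49
A = 76.326667 * pi
A = 239.79
239.79 m^2


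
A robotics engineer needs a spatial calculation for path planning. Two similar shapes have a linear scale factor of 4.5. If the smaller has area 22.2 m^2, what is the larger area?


Linear scale factor k = 4.5
Original area = 22.2 m^2
Rule: under a linear scaling by k, areas scale by k^2.
k^2 = 4.5^2 = 20.25
New area = 22.2 * 20.25
New area = 449.55
449.55 m^2


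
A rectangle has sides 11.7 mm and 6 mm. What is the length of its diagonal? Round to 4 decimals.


Shape: rectangle (diagonal via Pythagoras)
Sides: 11.7 mm and 6 mm
Formula: d = sqrt(l^2 + w^2)
l^2 = 136.89, w^2 = 36
l^2 + w^2 = 172.89
d = sqrt(172.89)
d = 13.1488
13.1488 mm


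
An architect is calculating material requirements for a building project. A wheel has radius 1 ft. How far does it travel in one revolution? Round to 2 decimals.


Shape: circle
Radius r = 1 ft
Formula: C = 2 * pi * r
C = 2 * pi * 1
C = 2 * pi
C = 6.28
6.28 ft


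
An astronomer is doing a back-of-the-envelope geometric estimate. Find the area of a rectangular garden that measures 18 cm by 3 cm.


Shape: rectangle
Length l = 18 cm, Width w = 3 cm
Formula: A = l * w
A = 18 * 3
A = 54
54 cm^2


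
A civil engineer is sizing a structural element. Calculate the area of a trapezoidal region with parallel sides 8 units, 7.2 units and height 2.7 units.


Shape: trapezoid
Parallel sides a = 8 units, b = 7.2 units; Height h = 2.7 units
Formula: A = (a + b) * h / 2
a + b = 8 + 7.2 = 15.2
A = 15.2 * 2.7 / 2
A = 41.04 / 2
A = 20.52
20.52 units^2


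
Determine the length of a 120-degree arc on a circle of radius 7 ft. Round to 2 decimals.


Shape: circular arc
Radius r = 7 ft, Angle = 120 degrees
Formula: L = (angle/360) * 2 * pi * r
2 * pi * r = 14 * pi
L = (120/360) * 14 * pi
L = 4.666667 * pi
L = 14.66
14.66 ft


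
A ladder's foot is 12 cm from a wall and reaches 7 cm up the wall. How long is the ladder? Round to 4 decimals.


Shape: right triangle
Legs a = 12 cm, b = 7 cm
Formula: c = sqrt(a^2 + b^2)
a^2 = 144, b^2 = 49
a^2 + b^2 = 193
c = sqrt(193)
c = 13.8924
13.8924 cm


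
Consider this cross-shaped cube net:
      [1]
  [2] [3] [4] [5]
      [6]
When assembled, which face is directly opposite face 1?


Net: cross layout. Take square 3 as the base (bottom).
Fold the four squares in the horizontal row up around 3: 2 -> left, 4 -> right, 5 wraps to the top.
Fold 1 and 6 up from 3: 1 -> back, 6 -> front.
Opposite pairs are therefore: (1, 6), (2, 4), (3, 5).
Face 1 is opposite face 6.
face 6


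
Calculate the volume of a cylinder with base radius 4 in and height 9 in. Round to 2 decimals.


Shape: cylinder
Radius r = 4 in, Height h = 9 in
Formula: V = pi * r^2 * h
r^2 = 16
V = pi * 16 * 9
V = 144 * pi
V = 452.39
452.39 in^3


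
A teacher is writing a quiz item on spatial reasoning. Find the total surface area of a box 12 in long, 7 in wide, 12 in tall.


Shape: rectangular prism
l = 12 in, w = 7 in, h = 12 in
Formula: SA = 2(lw + lh + wh)
lw = 84, lh = 144, wh = 84
lw + lh + wh = 312
SA = 2 * 312
SA = 624
624 in^2


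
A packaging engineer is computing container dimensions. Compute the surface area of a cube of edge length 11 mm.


Shape: cube
Side s = 11 mm
A cube has 6 square faces.
Formula: SA = 6 * s^2
s^2 = 121
SA = 6 * 121
SA = 726
726 mm^2


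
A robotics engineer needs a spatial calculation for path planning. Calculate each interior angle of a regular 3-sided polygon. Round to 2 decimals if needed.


Shape: regular triangle (3 sides)
Formula: interior angle = (n - 2) * 180 / n
(n - 2) = 1
(n - 2) * 180 = 180
angle = 180 / 3
angle = 60
60 degrees


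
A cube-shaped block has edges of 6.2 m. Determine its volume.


Shape: cube
Side s = 6.2 m
Formula: V = s^3
V = 6.2 * 6.2 * 6.2
V = 38.44 * 6.2
V = 238.328
238.328 m^3


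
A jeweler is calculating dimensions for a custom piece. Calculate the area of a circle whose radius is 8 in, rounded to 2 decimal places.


Shape: circle
Radius r = 8 in
Formula: A = pi * r^2
r^2 = 8^2 = 64
A = pi * 64
A = 201.06
201.06 in^2


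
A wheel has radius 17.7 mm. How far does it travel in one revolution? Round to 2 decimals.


Shape: circle
Radius r = 17.7 mm
Formula: C = 2 * pi * r
C = 2 * pi * 17.7
C = 35.4 * pi
C = 111.21
111.21 mm


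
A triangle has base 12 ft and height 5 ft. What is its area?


Shape: triangle
Base b = 12 ft, Height h = 5 ft
Formula: A = (1/2) * b * h
A = 0.5 * 12 * 5
A = 0.5 * 60
A = 30
30 ft^2


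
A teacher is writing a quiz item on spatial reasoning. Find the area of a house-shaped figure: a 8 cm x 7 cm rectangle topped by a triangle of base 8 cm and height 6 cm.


Composite shape: rectangle + triangle
Rectangle area = 8 * 7 = 56
Triangle area = 0.5 * 8 * 6 = 24
Total = 56 + 24
Total = 80
80 cm^2


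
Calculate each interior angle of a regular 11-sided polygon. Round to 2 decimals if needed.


Shape: regular hendecagon (11 sides)
Formula: interior angle = (n - 2) * 180 / n
(n - 2) = 9
(n - 2) * 180 = 1620
angle = 1620 / 11
angle = 147.27
147.27 degrees


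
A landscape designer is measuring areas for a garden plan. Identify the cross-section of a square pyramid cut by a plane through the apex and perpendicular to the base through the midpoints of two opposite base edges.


Solid: square pyramid
Cutting plane: through the apex and perpendicular to the base through the midpoints of two opposite base edges
Visualize the intersection of the plane with the solid's surface.
The boundary of the cut region is a isosceles triangle.
isosceles triangle


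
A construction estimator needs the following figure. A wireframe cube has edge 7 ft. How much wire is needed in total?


Shape: cube
Side s = 7 ft
A cube has 12 edges, all equal.
Formula: total edge length = 12 * s
Total = 12 * 7
Total = 84
84 ft


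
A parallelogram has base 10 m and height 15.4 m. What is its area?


Shape: parallelogram
Base b = 10 m, Height h = 15.4 m
Formula: A = b * h
A = 10 * 15.4
A = 154
154 m^2


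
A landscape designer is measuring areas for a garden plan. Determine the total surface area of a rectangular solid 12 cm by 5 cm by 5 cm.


Shape: rectangular prism
l = 12 cm, w = 5 cm, h = 5 cm
Formula: SA = 2(lw + lh + wh)
lw = 60, lh = 60, wh = 25
lw + lh + wh = 145
SA = 2 * 145
SA = 290
290 cm^2


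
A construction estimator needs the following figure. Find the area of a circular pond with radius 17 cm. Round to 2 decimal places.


Shape: circle
Radius r = 17 cm
Formula: A = pi * r^2
r^2 = 17^2 = 289
A = pi * 289
A = 907.92
907.92 cm^2


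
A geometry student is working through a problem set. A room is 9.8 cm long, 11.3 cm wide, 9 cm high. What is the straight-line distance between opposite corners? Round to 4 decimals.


Shape: rectangular box (space diagonal)
l = 9.8 cm, w = 11.3 cm, h = 9 cm
Visualize: the diagonal of the base, then a right triangle with that diagonal and the height.
Formula: d = sqrt(l^2 + w^2 + h^2)
l^2 + w^2 + h^2 = 96.04 + 127.69 + 81 = 304.73
d = sqrt(304.73)
d = 17.4565
17.4565 cm


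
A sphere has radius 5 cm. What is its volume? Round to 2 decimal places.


Shape: sphere
Radius r = 5 cm
Formula: V = (4/3) * pi * r^3
r^3 = 125
(4/3) * 125 = 166.666667
V = 166.666667 * pi
V = 523.6
523.6 cm^3


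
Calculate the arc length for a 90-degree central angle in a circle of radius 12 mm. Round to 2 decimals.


Shape: circular arc
Radius r = 12 mm, Angle = 90 degrees
Formula: L = (angle/360) * 2 * pi * r
2 * pi * r = 24 * pi
L = (90/360) * 24 * pi
L = 6 * pi
L = 18.85
18.85 mm


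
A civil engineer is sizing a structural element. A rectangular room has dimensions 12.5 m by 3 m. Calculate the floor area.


Shape: rectangle
Length l = 12.5 m, Width w = 3 m
Formula: A = l * w
A = 12.5 * 3
A = 37.5
37.5 m^2


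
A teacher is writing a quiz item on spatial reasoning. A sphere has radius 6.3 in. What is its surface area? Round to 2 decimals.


Shape: sphere
Radius r = 6.3 in
Formula: SA = 4 * pi * r^2
r^2 = 39.69
SA = 4 * pi * 39.69
SA = 158.76 * pi
SA = 498.76
498.76 in^2


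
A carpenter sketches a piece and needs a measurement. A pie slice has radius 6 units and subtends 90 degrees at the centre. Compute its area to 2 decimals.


Shape: circular sector
Radius r = 6 units, Angle = 90 degrees
Formula: A = (angle/360) * pi * r^2
r^2 = 36
Fraction of circle = 90/360
A = (90/360) * pi * 36
A = 9 * pi
A = 28.27
28.27 units^2


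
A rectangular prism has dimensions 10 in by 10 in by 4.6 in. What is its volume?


Shape: rectangular prism
l = 10 in, w = 10 in, h = 4.6 in
Formula: V = l * w * h
V = 10 * 10 * 4.6
V = 100 * 4.6
V = 460
460 in^3


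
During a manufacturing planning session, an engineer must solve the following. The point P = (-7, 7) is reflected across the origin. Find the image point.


Transformation: reflection
Original point: (-7, 7)
Rule for reflection through the origin: (x, y) -> (-x, -y)
Apply: (-7, 7) -> (7, -7)
(7, -7)


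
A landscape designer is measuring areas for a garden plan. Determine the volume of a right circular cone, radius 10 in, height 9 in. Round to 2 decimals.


Shape: cone
Radius r = 10 in, Height h = 9 in
Formula: V = (1/3) * pi * r^2 * h
r^2 = 100
pi * r^2 * h = pi * 100 * 9 = 900 * pi
V = 900 * pi / 3
V = 942.48
942.48 in^3


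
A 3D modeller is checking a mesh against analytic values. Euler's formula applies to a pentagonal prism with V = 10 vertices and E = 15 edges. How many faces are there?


Polyhedron: pentagonal prism
Euler's formula for convex polyhedra: V - E + F = 2
Given: V = 10 vertices and E = 15 edges
Solve for F:
F = 2 + E - V = 2 + 15 - 10 = 7
7 faces


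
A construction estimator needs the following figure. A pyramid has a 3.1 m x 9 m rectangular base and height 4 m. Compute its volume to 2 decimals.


Shape: rectangular pyramid
Base: 3.1 m x 9 m, Height h = 4 m
Formula: V = (1/3) * base_area * h
base_area = 3.1 * 9 = 27.9
base_area * h = 27.9 * 4 = 111.6
V = 111.6 / 3
V = 37.2
37.2 m^3


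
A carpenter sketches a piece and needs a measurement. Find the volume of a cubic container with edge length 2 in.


Shape: cube
Side s = 2 in
Formula: V = s^3
V = 2 * 2 * 2
V = 4 * 2
V = 8
8 in^3


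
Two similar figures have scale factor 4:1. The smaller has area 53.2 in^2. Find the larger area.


Linear scale factor k = 4
Original area = 53.2 in^2
Rule: under a linear scaling by k, areas scale by k^2.
k^2 = 4^2 = 16
New area = 53.2 * 16
New area = 851.2
851.2 in^2


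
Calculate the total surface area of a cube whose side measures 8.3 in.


Shape: cube
Side s = 8.3 in
A cube has 6 square faces.
Formula: SA = 6 * s^2
s^2 = 68.89
SA = 6 * 68.89
SA = 413.34
413.34 in^2


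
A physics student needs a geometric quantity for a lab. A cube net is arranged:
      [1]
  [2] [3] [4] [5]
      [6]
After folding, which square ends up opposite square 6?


Net: cross layout. Take square 3 as the base (bottom).
Fold the four squares in the horizontal row up around 3: 2 -> left, 4 -> right, 5 wraps to the top.
Fold 1 and 6 up from 3: 1 -> back, 6 -> front.
Opposite pairs are therefore: (1, 6), (2, 4), (3, 5).
Face 6 is opposite face 1.
face 1


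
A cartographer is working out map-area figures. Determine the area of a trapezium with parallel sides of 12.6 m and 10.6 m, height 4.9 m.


Shape: trapezoid
Parallel sides a = 12.6 m, b = 10.6 m; Height h = 4.9 m
Formula: A = (a + b) * h / 2
a + b = 12.6 + 10.6 = 23.2
A = 23.2 * 4.9 / 2
A = 113.68 / 2
A = 56.84
56.84 m^2


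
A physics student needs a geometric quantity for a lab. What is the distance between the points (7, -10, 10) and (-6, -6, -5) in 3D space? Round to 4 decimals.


3D distance between two points
P1 = (7, -10, 10), P2 = (-6, -6, -5)
Formula: d = sqrt((x2-x1)^2 + (y2-y1)^2 + (z2-z1)^2)
dx = -6 - 7 = -13
dy = -6 - -10 = 4
dz = -5 - 10 = -15
dx^2 + dy^2 + dz^2 = 169 + 16 + 225 = 410
d = sqrt(410)
d = 20.2485
20.2485 units


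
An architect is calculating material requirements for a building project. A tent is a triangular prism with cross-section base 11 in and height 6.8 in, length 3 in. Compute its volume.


Shape: triangular prism
Triangle base = 11 in, triangle height = 6.8 in, prism length L = 3 in
Formula: V = (1/2 * b * h_tri) * L
Cross-section area = 0.5 * 11 * 6.8 = 37.4
V = 37.4 * 3
V = 112.2
112.2 in^3


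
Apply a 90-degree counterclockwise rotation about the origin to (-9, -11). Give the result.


Transformation: rotation about the origin
Original point: (-9, -11)
Rule for 90 deg counterclockwise: (x, y) -> (-y, x)
Apply: (-9, -11) -> (11, -9)
(11, -9)


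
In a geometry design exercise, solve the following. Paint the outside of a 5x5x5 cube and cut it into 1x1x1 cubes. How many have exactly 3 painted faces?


Large cube: 5 x 5 x 5, cut into unit cubes.
Cubes with 3 painted faces are at the corners. A cube always has 8 corners.
Count = 8
8 unit cubes


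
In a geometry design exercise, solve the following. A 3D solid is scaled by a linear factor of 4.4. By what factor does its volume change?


Linear scale factor k = 4.4
Rule: under a linear scaling by k, volumes scale by k^3.
k^3 = 4.4 * 4.4 * 4.4
k^3 = 19.36 * 4.4
k^3 = 85.184
Volume scales by a factor of 85.184.
85.184 (dimensionless)


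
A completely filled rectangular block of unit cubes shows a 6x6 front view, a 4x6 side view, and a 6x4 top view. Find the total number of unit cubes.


Orthographic views of a solid rectangular block:
Front view 6 x 6 -> length = 6, height = 6
Side view 4 x 6 -> width = 4, height = 6 (consistent)
Top view 6 x 4 -> confirms length = 6, width = 4
The block is 6 x 4 x 6.
Total unit cubes = 6 * 4 * 6 = 144
144 unit cubes


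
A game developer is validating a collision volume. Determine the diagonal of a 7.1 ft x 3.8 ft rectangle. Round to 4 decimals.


Shape: rectangle (diagonal via Pythagoras)
Sides: 7.1 ft and 3.8 ft
Formula: d = sqrt(l^2 + w^2)
l^2 = 50.41, w^2 = 14.44
l^2 + w^2 = 64.85
d = sqrt(64.85)
d = 8.0529
8.0529 ft


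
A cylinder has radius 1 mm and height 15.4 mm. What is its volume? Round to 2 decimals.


Shape: cylinder
Radius r = 1 mm, Height h = 15.4 mm
Formula: V = pi * r^2 * h
r^2 = 1
V = pi * 1 * 15.4
V = 15.4 * pi
V = 48.38
48.38 mm^3


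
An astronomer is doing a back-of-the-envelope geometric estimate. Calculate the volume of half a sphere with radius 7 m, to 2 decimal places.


Shape: hemisphere (half of a sphere)
Radius r = 7 m
Formula: V = (1/2) * (4/3) * pi * r^3 = (2/3) * pi * r^3
r^3 = 343
(2/3) * 343 = 228.666667
V = 228.666667 * pi
V = 718.38
718.38 m^3


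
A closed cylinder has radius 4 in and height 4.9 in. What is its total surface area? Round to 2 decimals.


Shape: closed cylinder
Radius r = 4 in, Height h = 4.9 in
Formula: SA = 2*pi*r^2 + 2*pi*r*h = 2*pi*r*(r + h)
r + h = 8.9
2 * r * (r + h) = 2 * 4 * 8.9 = 71.2
SA = 71.2 * pi
SA = 223.68
223.68 in^2


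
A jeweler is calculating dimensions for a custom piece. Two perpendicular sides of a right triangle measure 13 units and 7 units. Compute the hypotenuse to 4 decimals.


Shape: right triangle
Legs a = 13 units, b = 7 units
Formula: c = sqrt(a^2 + b^2)
a^2 = 169, b^2 = 49
a^2 + b^2 = 218
c = sqrt(218)
c = 14.7648
14.7648 units


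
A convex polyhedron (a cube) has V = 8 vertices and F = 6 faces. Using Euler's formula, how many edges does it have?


Polyhedron: cube
Euler's formula for convex polyhedra: V - E + F = 2
Given: V = 8 vertices and F = 6 faces
Solve for E:
E = V + F - 2 = 8 + 6 - 2 = 12
12 edges


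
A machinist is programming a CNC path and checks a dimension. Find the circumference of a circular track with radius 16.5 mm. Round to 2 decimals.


Shape: circle
Radius r = 16.5 mm
Formula: C = 2 * pi * r
C = 2 * pi * 16.5
C = 33 * pi
C = 103.67
103.67 mm


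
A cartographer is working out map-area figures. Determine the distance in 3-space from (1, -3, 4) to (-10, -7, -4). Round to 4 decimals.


3D distance between two points
P1 = (1, -3, 4), P2 = (-10, -7, -4)
Formula: d = sqrt((x2-x1)^2 + (y2-y1)^2 + (z2-z1)^2)
dx = -10 - 1 = -11
dy = -7 - -3 = -4
dz = -4 - 4 = -8
dx^2 + dy^2 + dz^2 = 121 + 16 + 64 = 201
d = sqrt(201)
d = 14.1774
14.1774 units


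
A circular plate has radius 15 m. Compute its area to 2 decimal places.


Shape: circle
Radius r = 15 m
Formula: A = pi * r^2
r^2 = 15^2 = 225
A = pi * 225
A = 706.86
706.86 m^2


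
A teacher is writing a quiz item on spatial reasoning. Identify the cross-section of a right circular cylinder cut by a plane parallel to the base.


Solid: right circular cylinder
Cutting plane: parallel to the base
Visualize the intersection of the plane with the solid's surface.
The boundary of the cut region is a circle.
circle


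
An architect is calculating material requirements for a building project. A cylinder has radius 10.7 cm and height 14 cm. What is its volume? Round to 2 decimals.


Shape: cylinder
Radius r = 10.7 cm, Height h = 14 cm
Formula: V = pi * r^2 * h
r^2 = 114.49
V = pi * 114.49 * 14
V = 1602.86 * pi
V = 5035.53
5035.53 cm^3


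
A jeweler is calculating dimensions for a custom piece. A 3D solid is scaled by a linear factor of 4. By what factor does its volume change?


Linear scale factor k = 4
Rule: under a linear scaling by k, volumes scale by k^3.
k^3 = 4 * 4 * 4
k^3 = 16 * 4
k^3 = 64
Volume scales by a factor of 64.
64 (dimensionless)


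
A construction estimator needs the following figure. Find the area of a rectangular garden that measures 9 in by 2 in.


Shape: rectangle
Length l = 9 in, Width w = 2 in
Formula: A = l * w
A = 9 * 2
A = 18
18 in^2


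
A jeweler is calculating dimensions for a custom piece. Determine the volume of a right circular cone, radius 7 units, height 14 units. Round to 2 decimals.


Shape: cone
Radius r = 7 units, Height h = 14 units
Formula: V = (1/3) * pi * r^2 * h
r^2 = 49
pi * r^2 * h = pi * 49 * 14 = 686 * pi
V = 686 * pi / 3
V = 718.38
718.38 units^3


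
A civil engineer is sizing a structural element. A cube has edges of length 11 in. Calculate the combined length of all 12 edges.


Shape: cube
Side s = 11 in
A cube has 12 edges, all equal.
Formula: total edge length = 12 * s
Total = 12 * 11
Total = 132
132 in


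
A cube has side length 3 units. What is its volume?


Shape: cube
Side s = 3 units
Formula: V = s^3
V = 3 * 3 * 3
V = 9 * 3
V = 27
27 units^3


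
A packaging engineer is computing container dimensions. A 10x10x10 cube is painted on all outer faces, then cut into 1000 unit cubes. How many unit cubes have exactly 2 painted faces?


Large cube: 10 x 10 x 10, cut into unit cubes.
n = 10, so n - 2 = 8
Cubes with 2 painted faces lie along the edges, excluding corners.
A cube has 12 edges; each contributes (n - 2) = 8 such cubes.
Count = 12 * 8 = 96
96 unit cubes


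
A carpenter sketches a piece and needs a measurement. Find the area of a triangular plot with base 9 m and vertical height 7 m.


Shape: triangle
Base b = 9 m, Height h = 7 m
Formula: A = (1/2) * b * h
A = 0.5 * 9 * 7
A = 0.5 * 63
A = 31.5
31.5 m^2


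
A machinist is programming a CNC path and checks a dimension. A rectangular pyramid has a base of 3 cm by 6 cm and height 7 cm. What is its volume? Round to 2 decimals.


Shape: rectangular pyramid
Base: 3 cm x 6 cm, Height h = 7 cm
Formula: V = (1/3) * base_area * h
base_area = 3 * 6 = 18
base_area * h = 18 * 7 = 126
V = 126 / 3
V = 42
42 cm^3
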